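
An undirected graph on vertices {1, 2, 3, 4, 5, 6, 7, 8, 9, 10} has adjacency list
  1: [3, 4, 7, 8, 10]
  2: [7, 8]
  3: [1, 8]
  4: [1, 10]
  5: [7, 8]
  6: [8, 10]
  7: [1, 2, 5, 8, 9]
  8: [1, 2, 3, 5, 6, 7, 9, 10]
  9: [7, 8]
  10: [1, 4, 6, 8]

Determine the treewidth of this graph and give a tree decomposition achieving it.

The largest bag has 3 vertices, giving width 2; this decomposition certifies tw(G) ≤ 2. For the lower bound, the 3 vertices {1, 8, 10} are pairwise adjacent, and any tree decomposition puts a clique entirely inside one bag — forcing width ≥ 2. Therefore the treewidth is 2.

Treewidth 2.
One such decomposition:
Bags: B1 = {1, 8, 10}  B2 = {6, 8, 10}  B3 = {1, 3, 8}  B4 = {1, 7, 8}  B5 = {7, 8, 9}  B6 = {5, 7, 8}  B7 = {1, 4, 10}  B8 = {2, 7, 8}
Tree: B1–B2, B1–B3, B3–B4, B4–B5, B5–B6, B1–B7, B4–B8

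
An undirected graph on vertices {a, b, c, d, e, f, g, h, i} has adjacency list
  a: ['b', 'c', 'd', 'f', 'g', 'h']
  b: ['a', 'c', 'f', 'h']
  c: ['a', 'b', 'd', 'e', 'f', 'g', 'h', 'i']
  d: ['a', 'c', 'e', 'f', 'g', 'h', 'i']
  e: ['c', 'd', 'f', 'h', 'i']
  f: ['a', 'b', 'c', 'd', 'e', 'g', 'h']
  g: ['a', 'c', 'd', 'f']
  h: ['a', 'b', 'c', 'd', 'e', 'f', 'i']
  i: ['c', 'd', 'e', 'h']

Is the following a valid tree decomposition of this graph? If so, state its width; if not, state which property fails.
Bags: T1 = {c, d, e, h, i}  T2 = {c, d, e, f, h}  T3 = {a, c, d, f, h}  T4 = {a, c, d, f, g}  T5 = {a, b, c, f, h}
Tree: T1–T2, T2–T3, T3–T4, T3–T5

Vertex coverage: the bags together contain {a, b, c, d, e, f, g, h, i}, the full vertex set. Edge coverage: each edge of G has both endpoints in at least one bag. Running intersection: for every vertex, the bags containing it form a connected subtree. All three properties hold, so this is a valid tree decomposition of width max|bag| − 1 = 4, and hence tw(G) ≤ 4.

Yes; width 4.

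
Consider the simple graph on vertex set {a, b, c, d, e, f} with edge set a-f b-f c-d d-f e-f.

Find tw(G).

1

A width-1 tree decomposition is:
Bags: B1 = {a, f}  B2 = {d, f}  B3 = {b, f}  B4 = {c, d}  B5 = {e, f}
Tree: B1–B2, B2–B3, B2–B4, B3–B5
The largest bag has 2 vertices, giving width 1; this decomposition certifies tw(G) ≤ 1. Any graph with an edge has treewidth ≥ 1, and G has the edge f–a. The upper and lower bounds meet at 1, so that is the treewidth.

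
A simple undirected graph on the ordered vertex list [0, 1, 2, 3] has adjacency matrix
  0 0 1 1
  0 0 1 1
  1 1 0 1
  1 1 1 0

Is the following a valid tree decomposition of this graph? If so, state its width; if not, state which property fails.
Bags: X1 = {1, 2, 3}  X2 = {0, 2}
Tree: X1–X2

A tree decomposition must satisfy three properties: every vertex lies in some bag; for every edge, both endpoints lie together in some bag; and for every vertex, the bags containing it form a connected subtree. Here edge (3,0) lies in no bag, so the decomposition is invalid.

No — edge (3,0) lies in no bag.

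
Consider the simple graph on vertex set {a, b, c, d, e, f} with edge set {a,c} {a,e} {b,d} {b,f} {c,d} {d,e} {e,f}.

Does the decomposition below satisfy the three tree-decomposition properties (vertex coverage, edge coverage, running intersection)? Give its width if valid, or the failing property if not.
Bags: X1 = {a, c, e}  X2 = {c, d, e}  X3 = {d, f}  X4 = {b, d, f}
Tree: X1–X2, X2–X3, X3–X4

No — edge (e,f) lies in no bag.

A tree decomposition must satisfy three properties: every vertex lies in some bag; for every edge, both endpoints lie together in some bag; and for every vertex, the bags containing it form a connected subtree. Here edge (e,f) lies in no bag, so the decomposition is invalid.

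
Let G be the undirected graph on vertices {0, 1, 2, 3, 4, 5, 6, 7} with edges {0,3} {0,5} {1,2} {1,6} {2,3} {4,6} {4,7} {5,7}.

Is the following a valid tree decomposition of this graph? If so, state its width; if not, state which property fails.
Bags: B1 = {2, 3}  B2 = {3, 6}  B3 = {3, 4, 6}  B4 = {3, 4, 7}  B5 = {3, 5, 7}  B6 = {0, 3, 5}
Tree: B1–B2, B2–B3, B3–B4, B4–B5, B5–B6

No — vertex 1 appears in no bag.

A tree decomposition must satisfy three properties: every vertex lies in some bag; for every edge, both endpoints lie together in some bag; and for every vertex, the bags containing it form a connected subtree. Here vertex 1 appears in no bag, so the decomposition is invalid.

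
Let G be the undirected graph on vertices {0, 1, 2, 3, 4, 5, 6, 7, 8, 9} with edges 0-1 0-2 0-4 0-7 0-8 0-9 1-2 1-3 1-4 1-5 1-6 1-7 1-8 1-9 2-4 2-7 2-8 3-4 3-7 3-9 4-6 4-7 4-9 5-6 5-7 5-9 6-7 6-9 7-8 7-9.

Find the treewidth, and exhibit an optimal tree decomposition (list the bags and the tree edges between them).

Treewidth 4.
One such decomposition:
Bags: B1 = {0, 1, 2, 4, 7}  B2 = {0, 1, 2, 7, 8}  B3 = {0, 1, 4, 7, 9}  B4 = {1, 4, 6, 7, 9}  B5 = {1, 5, 6, 7, 9}  B6 = {1, 3, 4, 7, 9}
Tree: B1–B2, B1–B3, B3–B4, B4–B5, B3–B6

The largest bag has 5 vertices, giving width 4; this decomposition certifies tw(G) ≤ 4. For the lower bound, the 5 vertices {0, 1, 2, 7, 8} are pairwise adjacent, and any tree decomposition puts a clique entirely inside one bag — forcing width ≥ 4. Combining the bounds, tw(G) = 4.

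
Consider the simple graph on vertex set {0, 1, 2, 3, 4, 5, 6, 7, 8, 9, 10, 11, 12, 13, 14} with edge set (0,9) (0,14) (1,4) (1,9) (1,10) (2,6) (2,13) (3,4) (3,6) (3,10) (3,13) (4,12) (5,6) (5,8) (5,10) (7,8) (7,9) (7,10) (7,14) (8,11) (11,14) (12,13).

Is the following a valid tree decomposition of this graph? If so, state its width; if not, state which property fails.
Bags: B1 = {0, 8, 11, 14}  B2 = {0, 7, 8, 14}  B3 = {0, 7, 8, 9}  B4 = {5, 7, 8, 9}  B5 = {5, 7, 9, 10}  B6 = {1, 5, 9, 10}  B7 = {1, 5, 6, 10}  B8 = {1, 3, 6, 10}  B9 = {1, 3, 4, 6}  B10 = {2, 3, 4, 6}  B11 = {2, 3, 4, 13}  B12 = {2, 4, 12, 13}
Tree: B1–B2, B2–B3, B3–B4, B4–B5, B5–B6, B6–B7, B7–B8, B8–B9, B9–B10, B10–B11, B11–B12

Checking the three conditions: (i) the bags cover all of {0, 1, 2, 3, 4, 5, 6, 7, 8, 9, 10, 11, 12, 13, 14}; (ii) for each edge, some bag contains both endpoints; (iii) the bags containing any fixed vertex form a subtree. All hold, so the decomposition is valid with width 4 − 1 = 3.

Yes; width 3.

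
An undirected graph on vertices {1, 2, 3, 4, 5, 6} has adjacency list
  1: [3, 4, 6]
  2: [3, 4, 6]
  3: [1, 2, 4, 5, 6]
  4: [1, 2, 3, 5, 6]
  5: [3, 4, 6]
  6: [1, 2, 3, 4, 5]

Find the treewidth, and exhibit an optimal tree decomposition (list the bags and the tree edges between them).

Each bag holds 4 vertices, so the decomposition has width 3, which upper-bounds the treewidth. For the lower bound, the 4 vertices {1, 3, 4, 6} are pairwise adjacent, and any tree decomposition puts a clique entirely inside one bag — forcing width ≥ 3. Therefore the treewidth is 3.

Treewidth 3.
One such decomposition:
Bags: B1 = {2, 3, 4, 6}  B2 = {3, 4, 5, 6}  B3 = {1, 3, 4, 6}
Tree: B1–B2, B2–B3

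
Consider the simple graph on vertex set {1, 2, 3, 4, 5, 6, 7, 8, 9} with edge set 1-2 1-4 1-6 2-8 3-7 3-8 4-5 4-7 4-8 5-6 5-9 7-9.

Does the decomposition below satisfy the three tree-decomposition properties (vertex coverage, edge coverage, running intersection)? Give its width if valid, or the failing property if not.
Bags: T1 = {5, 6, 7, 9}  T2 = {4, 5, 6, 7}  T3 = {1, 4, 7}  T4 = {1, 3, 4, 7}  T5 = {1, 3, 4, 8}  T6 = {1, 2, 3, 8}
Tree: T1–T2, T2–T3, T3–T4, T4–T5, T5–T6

A tree decomposition must satisfy three properties: every vertex lies in some bag; for every edge, both endpoints lie together in some bag; and for every vertex, the bags containing it form a connected subtree. Here edge (6,1) lies in no bag, so the decomposition is invalid.

No — edge (6,1) lies in no bag.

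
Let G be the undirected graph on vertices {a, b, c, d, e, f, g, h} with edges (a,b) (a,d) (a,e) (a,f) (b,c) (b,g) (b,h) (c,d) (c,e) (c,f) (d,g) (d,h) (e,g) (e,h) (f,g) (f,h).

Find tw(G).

4

A width-4 tree decomposition is:
Bags: B1 = {b, d, e, f, g}  B2 = {a, b, d, e, f}  B3 = {b, d, e, f, h}  B4 = {b, c, d, e, f}
Tree: B1–B2, B2–B3, B3–B4
Every bag has size at most 5, so the width is 5 − 1 = 4 and tw(G) ≤ 4. For the lower bound: the 5 vertex sets {f,g}, {a,b}, {d,h}, {e}, {c} are disjoint, each induces a connected subgraph, and every pair is joined by at least one edge of G. Contracting each set to a single vertex therefore yields K_{5} as a minor, and since treewidth is minor-monotone, tw(G) ≥ tw(K_{5}) = 4. Hence tw(G) = 4 exactly.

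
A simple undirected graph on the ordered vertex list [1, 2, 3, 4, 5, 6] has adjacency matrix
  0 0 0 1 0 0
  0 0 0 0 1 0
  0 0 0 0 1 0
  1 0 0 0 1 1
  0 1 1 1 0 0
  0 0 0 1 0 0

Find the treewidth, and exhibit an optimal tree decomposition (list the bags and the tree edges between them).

Every bag has size at most 2, so the width is 2 − 1 = 1 and tw(G) ≤ 1. Since G has at least one edge (e.g. 1–4), it is not an edgeless graph, so tw(G) ≥ 1. Therefore the treewidth is 1.

Treewidth 1.
One such decomposition:
Bags: B1 = {1, 4}  B2 = {4, 5}  B3 = {4, 6}  B4 = {3, 5}  B5 = {2, 5}
Tree: B1–B2, B2–B3, B2–B4, B2–B5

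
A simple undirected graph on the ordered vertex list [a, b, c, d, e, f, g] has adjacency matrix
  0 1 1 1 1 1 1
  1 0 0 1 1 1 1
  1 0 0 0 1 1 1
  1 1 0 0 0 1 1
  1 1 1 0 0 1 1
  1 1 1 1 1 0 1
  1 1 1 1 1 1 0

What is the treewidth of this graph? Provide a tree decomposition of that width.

Every bag has size at most 5, so the width is 5 − 1 = 4 and tw(G) ≤ 4. On the other hand G contains the 5-clique {a, b, d, f, g}. A clique must lie in a single bag of any decomposition, so no decomposition can have width below 4. The upper and lower bounds meet at 4, so that is the treewidth.

Treewidth 4.
Bags: B1 = {a, b, e, f, g}  B2 = {a, c, e, f, g}  B3 = {a, b, d, f, g}
Tree: B1–B2, B1–B3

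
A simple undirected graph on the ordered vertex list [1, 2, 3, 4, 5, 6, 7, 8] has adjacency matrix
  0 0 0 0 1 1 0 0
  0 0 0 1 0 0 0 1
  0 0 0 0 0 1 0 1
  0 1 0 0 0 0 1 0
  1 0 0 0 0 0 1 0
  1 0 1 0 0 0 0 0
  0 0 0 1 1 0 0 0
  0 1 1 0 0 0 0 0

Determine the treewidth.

2

A width-2 tree decomposition is:
Bags: B1 = {2, 3, 8}  B2 = {2, 3, 6}  B3 = {1, 2, 6}  B4 = {1, 2, 5}  B5 = {2, 5, 7}  B6 = {2, 4, 7}
Tree: B1–B2, B2–B3, B3–B4, B4–B5, B5–B6
Each bag holds 3 vertices, so the decomposition has width 2, which upper-bounds the treewidth. The edges 2–8–3–6–1–5–7–4–2 form a cycle, so G is not a tree and its treewidth is at least 2. The upper and lower bounds meet at 2, so that is the treewidth.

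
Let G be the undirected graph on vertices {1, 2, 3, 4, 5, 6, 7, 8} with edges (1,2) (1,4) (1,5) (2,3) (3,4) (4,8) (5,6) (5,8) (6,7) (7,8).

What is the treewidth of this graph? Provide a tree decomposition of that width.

Treewidth 2.
One such decomposition:
Bags: B1 = {5, 6, 7}  B2 = {5, 7, 8}  B3 = {1, 5, 8}  B4 = {1, 4, 8}  B5 = {1, 2, 4}  B6 = {2, 3, 4}
Tree: B1–B2, B2–B3, B3–B4, B4–B5, B5–B6

Each bag holds 3 vertices, so the decomposition has width 2, which upper-bounds the treewidth. Since 6–7–8–5–6 is a cycle in G, G is not acyclic. Forests are exactly the graphs of treewidth ≤ 1, so tw(G) ≥ 2. Combining the bounds, tw(G) = 2.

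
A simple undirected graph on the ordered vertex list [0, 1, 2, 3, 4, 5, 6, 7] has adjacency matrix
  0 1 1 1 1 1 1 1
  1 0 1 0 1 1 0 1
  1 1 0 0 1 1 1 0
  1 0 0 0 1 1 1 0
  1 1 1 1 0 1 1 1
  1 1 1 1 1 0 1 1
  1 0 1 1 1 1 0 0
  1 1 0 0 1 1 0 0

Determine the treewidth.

A width-4 tree decomposition is:
Bags: B1 = {0, 1, 2, 4, 5}  B2 = {0, 2, 4, 5, 6}  B3 = {0, 3, 4, 5, 6}  B4 = {0, 1, 4, 5, 7}
Tree: B1–B2, B2–B3, B1–B4
Every bag has size at most 5, so the width is 5 − 1 = 4 and tw(G) ≤ 4. Conversely, {0, 1, 2, 4, 5} is a clique of size 5, and the vertices of any clique must share a bag in every tree decomposition; so some bag has ≥ 5 vertices and tw(G) ≥ 4. Combining the bounds, tw(G) = 4.

4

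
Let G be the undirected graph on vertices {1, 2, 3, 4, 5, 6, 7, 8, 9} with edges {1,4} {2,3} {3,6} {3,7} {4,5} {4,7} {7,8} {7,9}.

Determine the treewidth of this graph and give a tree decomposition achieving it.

Each bag holds 2 vertices, so the decomposition has width 1, which upper-bounds the treewidth. Any graph with an edge has treewidth ≥ 1, and G has the edge 7–3. Therefore the treewidth is 1.

Treewidth 1.
One such decomposition:
Bags: B1 = {3, 7}  B2 = {2, 3}  B3 = {4, 7}  B4 = {4, 5}  B5 = {7, 8}  B6 = {7, 9}  B7 = {3, 6}  B8 = {1, 4}
Tree: B1–B2, B1–B3, B3–B4, B1–B5, B3–B6, B2–B7, B3–B8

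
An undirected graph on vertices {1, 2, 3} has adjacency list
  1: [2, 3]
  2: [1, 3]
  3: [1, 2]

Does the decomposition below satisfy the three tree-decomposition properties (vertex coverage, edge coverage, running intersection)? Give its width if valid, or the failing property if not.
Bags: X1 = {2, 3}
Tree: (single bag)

A tree decomposition must satisfy three properties: every vertex lies in some bag; for every edge, both endpoints lie together in some bag; and for every vertex, the bags containing it form a connected subtree. Here vertex 1 appears in no bag, so the decomposition is invalid.

No — vertex 1 appears in no bag.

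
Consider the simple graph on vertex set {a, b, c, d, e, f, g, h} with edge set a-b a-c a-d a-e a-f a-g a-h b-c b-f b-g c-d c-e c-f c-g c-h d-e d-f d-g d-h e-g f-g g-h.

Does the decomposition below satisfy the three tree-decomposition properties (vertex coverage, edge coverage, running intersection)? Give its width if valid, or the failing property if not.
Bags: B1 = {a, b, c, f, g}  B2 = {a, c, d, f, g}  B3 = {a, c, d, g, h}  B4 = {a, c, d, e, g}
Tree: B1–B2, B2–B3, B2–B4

Yes; width 4.

Vertex coverage: the bags together contain {a, b, c, d, e, f, g, h}, the full vertex set. Edge coverage: each edge of G has both endpoints in at least one bag. Running intersection: for every vertex, the bags containing it form a connected subtree. All three properties hold, so this is a valid tree decomposition of width max|bag| − 1 = 4, and hence tw(G) ≤ 4.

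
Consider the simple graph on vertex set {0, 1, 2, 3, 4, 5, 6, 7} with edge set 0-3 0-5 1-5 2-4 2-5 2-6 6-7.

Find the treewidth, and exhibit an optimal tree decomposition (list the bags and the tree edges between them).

Each bag holds 2 vertices, so the decomposition has width 1, which upper-bounds the treewidth. Any graph with an edge has treewidth ≥ 1, and G has the edge 4–2. Hence tw(G) = 1 exactly.

Treewidth 1.
One such decomposition:
Bags: B1 = {2, 4}  B2 = {2, 5}  B3 = {2, 6}  B4 = {1, 5}  B5 = {0, 5}  B6 = {0, 3}  B7 = {6, 7}
Tree: B1–B2, B2–B3, B2–B4, B4–B5, B5–B6, B3–B7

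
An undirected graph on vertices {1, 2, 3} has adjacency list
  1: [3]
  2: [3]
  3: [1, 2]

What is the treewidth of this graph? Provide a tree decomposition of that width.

Every bag has size at most 2, so the width is 2 − 1 = 1 and tw(G) ≤ 1. Since G has at least one edge (e.g. 3–2), it is not an edgeless graph, so tw(G) ≥ 1. Combining the bounds, tw(G) = 1.

Treewidth 1.
One such decomposition:
Bags: B1 = {2, 3}  B2 = {1, 3}
Tree: B1–B2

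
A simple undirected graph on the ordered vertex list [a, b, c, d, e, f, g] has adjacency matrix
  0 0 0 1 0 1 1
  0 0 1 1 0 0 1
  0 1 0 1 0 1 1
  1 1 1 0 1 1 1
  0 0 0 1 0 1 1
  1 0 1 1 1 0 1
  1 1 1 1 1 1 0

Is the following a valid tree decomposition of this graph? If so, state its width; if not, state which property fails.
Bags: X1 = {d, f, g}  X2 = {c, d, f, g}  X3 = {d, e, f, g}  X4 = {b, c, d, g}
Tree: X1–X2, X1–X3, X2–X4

No — vertex a appears in no bag.

A tree decomposition must satisfy three properties: every vertex lies in some bag; for every edge, both endpoints lie together in some bag; and for every vertex, the bags containing it form a connected subtree. Here vertex a appears in no bag, so the decomposition is invalid.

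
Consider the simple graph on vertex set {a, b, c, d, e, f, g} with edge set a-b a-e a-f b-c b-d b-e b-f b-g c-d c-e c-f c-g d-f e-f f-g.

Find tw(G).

A width-3 tree decomposition is:
Bags: B1 = {b, c, e, f}  B2 = {b, c, f, g}  B3 = {b, c, d, f}  B4 = {a, b, e, f}
Tree: B1–B2, B2–B3, B1–B4
Each bag holds 4 vertices, so the decomposition has width 3, which upper-bounds the treewidth. Conversely, {b, c, d, f} is a clique of size 4, and the vertices of any clique must share a bag in every tree decomposition; so some bag has ≥ 4 vertices and tw(G) ≥ 3. Combining the bounds, tw(G) = 3.

3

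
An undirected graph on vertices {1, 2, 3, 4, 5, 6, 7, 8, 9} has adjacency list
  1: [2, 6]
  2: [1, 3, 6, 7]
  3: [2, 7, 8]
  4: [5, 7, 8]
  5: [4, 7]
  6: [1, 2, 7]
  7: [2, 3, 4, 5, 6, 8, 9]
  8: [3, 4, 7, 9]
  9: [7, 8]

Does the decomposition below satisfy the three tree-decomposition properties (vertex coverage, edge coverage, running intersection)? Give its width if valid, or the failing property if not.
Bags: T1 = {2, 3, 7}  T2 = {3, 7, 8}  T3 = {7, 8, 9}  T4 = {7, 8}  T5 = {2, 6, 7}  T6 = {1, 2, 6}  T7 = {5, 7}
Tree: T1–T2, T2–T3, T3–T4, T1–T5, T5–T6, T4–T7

No — vertex 4 appears in no bag.

A tree decomposition must satisfy three properties: every vertex lies in some bag; for every edge, both endpoints lie together in some bag; and for every vertex, the bags containing it form a connected subtree. Here vertex 4 appears in no bag, so the decomposition is invalid.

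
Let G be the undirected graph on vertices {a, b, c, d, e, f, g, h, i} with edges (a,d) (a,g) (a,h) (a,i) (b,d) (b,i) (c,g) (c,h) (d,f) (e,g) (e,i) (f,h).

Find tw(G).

A width-3 tree decomposition is:
Bags: B1 = {b, d, f, h}  B2 = {a, b, d, h}  B3 = {a, b, h, i}  B4 = {a, c, h, i}  B5 = {a, c, g, i}  B6 = {c, e, g, i}
Tree: B1–B2, B2–B3, B3–B4, B4–B5, B5–B6
Each bag holds 4 vertices, so the decomposition has width 3, which upper-bounds the treewidth. For the lower bound: the 4 vertex sets {b,d,f}, {h}, {a}, {c,e,g,i} are disjoint, each induces a connected subgraph, and every pair is joined by at least one edge of G. Contracting each set to a single vertex therefore yields K_{4} as a minor, and since treewidth is minor-monotone, tw(G) ≥ tw(K_{4}) = 3. Hence tw(G) = 3 exactly.

3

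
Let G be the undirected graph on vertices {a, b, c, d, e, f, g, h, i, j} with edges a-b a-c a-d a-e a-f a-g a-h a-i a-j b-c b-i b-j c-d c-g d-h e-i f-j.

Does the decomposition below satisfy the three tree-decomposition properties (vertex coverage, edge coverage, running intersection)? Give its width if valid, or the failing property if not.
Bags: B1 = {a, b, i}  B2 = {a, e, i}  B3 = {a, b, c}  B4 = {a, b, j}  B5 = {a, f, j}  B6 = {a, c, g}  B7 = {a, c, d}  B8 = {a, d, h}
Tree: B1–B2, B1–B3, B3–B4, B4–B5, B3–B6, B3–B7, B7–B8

Yes; width 2.

Every vertex of G appears in some bag (union = {a, b, c, d, e, f, g, h, i, j}); every edge is covered by a bag; and for each vertex v the set of bags containing v is connected in the bag tree. The decomposition is therefore valid. The largest bag has 3 vertices, so the width is 2.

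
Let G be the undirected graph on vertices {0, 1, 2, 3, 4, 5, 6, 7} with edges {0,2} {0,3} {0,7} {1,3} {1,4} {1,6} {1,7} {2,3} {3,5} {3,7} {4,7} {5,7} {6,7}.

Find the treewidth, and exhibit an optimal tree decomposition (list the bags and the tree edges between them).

Each bag holds 3 vertices, so the decomposition has width 2, which upper-bounds the treewidth. On the other hand G contains the 3-clique {0, 2, 3}. A clique must lie in a single bag of any decomposition, so no decomposition can have width below 2. The upper and lower bounds meet at 2, so that is the treewidth.

Treewidth 2.
One optimal decomposition is:
Bags: B1 = {3, 5, 7}  B2 = {1, 3, 7}  B3 = {1, 4, 7}  B4 = {1, 6, 7}  B5 = {0, 3, 7}  B6 = {0, 2, 3}
Tree: B1–B2, B2–B3, B3–B4, B1–B5, B5–B6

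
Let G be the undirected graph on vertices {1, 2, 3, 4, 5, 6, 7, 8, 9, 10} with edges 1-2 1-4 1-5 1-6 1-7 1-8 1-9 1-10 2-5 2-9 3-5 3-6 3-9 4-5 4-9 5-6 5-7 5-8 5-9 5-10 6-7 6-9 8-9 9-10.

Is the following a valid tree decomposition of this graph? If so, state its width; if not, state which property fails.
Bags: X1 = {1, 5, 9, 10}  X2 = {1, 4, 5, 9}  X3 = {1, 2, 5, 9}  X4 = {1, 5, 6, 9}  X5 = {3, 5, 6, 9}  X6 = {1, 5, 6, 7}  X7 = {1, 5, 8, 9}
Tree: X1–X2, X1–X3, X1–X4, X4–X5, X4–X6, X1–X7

Yes; width 3.

Every vertex of G appears in some bag (union = {1, 2, 3, 4, 5, 6, 7, 8, 9, 10}); every edge is covered by a bag; and for each vertex v the set of bags containing v is connected in the bag tree. The decomposition is therefore valid. The largest bag has 4 vertices, so the width is 3.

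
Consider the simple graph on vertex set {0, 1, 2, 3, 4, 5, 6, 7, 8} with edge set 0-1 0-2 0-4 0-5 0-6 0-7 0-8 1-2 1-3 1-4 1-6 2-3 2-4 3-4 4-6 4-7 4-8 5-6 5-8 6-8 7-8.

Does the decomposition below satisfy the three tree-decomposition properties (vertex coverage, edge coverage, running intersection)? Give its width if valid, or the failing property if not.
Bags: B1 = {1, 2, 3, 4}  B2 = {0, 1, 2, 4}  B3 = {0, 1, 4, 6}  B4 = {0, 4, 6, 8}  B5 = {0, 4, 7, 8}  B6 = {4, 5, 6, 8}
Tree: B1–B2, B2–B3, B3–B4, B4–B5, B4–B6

No — edge (0,5) lies in no bag.

A tree decomposition must satisfy three properties: every vertex lies in some bag; for every edge, both endpoints lie together in some bag; and for every vertex, the bags containing it form a connected subtree. Here edge (0,5) lies in no bag, so the decomposition is invalid.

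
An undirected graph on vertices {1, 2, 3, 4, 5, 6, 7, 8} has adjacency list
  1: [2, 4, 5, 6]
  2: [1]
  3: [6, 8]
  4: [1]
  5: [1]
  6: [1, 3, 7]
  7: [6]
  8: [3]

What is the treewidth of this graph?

1

A width-1 tree decomposition is:
Bags: B1 = {1, 6}  B2 = {1, 5}  B3 = {3, 6}  B4 = {1, 4}  B5 = {3, 8}  B6 = {6, 7}  B7 = {1, 2}
Tree: B1–B2, B1–B3, B1–B4, B3–B5, B1–B6, B2–B7
Each bag holds 2 vertices, so the decomposition has width 1, which upper-bounds the treewidth. Any graph with an edge has treewidth ≥ 1, and G has the edge 6–1. Hence tw(G) = 1 exactly.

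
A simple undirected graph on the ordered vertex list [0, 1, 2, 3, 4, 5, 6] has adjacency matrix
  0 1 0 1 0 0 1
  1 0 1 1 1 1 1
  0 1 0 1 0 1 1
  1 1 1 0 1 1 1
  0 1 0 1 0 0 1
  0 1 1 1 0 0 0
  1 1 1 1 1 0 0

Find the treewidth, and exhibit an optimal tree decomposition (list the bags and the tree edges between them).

Every bag has size at most 4, so the width is 4 − 1 = 3 and tw(G) ≤ 3. On the other hand G contains the 4-clique {1, 2, 3, 5}. A clique must lie in a single bag of any decomposition, so no decomposition can have width below 3. Hence tw(G) = 3 exactly.

Treewidth 3.
One optimal decomposition is:
Bags: B1 = {1, 2, 3, 6}  B2 = {1, 3, 4, 6}  B3 = {0, 1, 3, 6}  B4 = {1, 2, 3, 5}
Tree: B1–B2, B1–B3, B1–B4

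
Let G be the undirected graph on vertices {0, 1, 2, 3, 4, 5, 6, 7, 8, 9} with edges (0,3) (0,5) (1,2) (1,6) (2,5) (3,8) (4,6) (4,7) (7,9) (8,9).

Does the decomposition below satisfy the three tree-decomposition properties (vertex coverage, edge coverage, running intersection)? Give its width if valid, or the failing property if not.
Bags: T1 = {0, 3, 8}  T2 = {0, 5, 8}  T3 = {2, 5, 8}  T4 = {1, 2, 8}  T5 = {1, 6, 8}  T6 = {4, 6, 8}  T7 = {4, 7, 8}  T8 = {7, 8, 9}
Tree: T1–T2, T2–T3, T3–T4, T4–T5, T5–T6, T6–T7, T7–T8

Checking the three conditions: (i) the bags cover all of {0, 1, 2, 3, 4, 5, 6, 7, 8, 9}; (ii) for each edge, some bag contains both endpoints; (iii) the bags containing any fixed vertex form a subtree. All hold, so the decomposition is valid with width 3 − 1 = 2.

Yes; width 2.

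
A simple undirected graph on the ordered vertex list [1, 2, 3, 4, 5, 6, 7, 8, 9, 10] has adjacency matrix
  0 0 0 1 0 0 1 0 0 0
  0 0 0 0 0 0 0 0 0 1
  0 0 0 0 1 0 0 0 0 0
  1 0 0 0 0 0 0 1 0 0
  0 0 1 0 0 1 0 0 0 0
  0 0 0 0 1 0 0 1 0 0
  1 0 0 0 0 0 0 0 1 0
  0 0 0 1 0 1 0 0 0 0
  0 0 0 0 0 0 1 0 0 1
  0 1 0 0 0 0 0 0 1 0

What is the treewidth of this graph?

A width-1 tree decomposition is:
Bags: B1 = {3, 5}  B2 = {5, 6}  B3 = {6, 8}  B4 = {4, 8}  B5 = {1, 4}  B6 = {1, 7}  B7 = {7, 9}  B8 = {9, 10}  B9 = {2, 10}
Tree: B1–B2, B2–B3, B3–B4, B4–B5, B5–B6, B6–B7, B7–B8, B8–B9
The largest bag has 2 vertices, giving width 1; this decomposition certifies tw(G) ≤ 1. G has an edge, so its treewidth is at least 1. The upper and lower bounds meet at 1, so that is the treewidth.

1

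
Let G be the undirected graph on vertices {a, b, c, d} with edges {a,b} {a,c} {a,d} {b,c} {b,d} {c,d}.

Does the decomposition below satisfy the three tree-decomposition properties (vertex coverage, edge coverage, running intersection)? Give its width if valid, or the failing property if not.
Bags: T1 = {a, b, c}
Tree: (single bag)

A tree decomposition must satisfy three properties: every vertex lies in some bag; for every edge, both endpoints lie together in some bag; and for every vertex, the bags containing it form a connected subtree. Here vertex d appears in no bag, so the decomposition is invalid.

No — vertex d appears in no bag.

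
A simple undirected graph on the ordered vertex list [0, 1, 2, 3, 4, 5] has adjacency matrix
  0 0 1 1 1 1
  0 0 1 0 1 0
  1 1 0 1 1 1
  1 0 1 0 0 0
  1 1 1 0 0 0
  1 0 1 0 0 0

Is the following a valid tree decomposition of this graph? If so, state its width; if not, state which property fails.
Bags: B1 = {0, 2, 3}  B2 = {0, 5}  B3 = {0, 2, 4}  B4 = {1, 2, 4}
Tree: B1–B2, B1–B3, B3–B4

A tree decomposition must satisfy three properties: every vertex lies in some bag; for every edge, both endpoints lie together in some bag; and for every vertex, the bags containing it form a connected subtree. Here edge (2,5) lies in no bag, so the decomposition is invalid.

No — edge (2,5) lies in no bag.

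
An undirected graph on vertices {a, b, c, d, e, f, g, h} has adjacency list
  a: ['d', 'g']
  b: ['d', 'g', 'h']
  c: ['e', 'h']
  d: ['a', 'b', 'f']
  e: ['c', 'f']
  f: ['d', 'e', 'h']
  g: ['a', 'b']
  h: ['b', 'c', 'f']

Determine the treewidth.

A width-2 tree decomposition is:
Bags: B1 = {a, d, g}  B2 = {b, d, g}  B3 = {b, d, f}  B4 = {b, f, h}  B5 = {e, f, h}  B6 = {c, e, h}
Tree: B1–B2, B2–B3, B3–B4, B4–B5, B5–B6
Every bag has size at most 3, so the width is 3 − 1 = 2 and tw(G) ≤ 2. For the lower bound, G contains the cycle a–g–b–d–a, so G is not a forest; only forests have treewidth ≤ 1, hence tw(G) ≥ 2. Hence tw(G) = 2 exactly.

2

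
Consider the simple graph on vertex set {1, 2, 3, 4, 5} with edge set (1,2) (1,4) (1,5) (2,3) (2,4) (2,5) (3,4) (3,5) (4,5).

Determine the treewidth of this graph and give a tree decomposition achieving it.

Treewidth 3.
One optimal decomposition is:
Bags: B1 = {1, 2, 4, 5}  B2 = {2, 3, 4, 5}
Tree: B1–B2

The largest bag has 4 vertices, giving width 3; this decomposition certifies tw(G) ≤ 3. On the other hand G contains the 4-clique {1, 2, 4, 5}. A clique must lie in a single bag of any decomposition, so no decomposition can have width below 3. Combining the bounds, tw(G) = 3.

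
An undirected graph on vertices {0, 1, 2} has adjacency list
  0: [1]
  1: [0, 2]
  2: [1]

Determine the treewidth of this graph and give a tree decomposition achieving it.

The largest bag has 2 vertices, giving width 1; this decomposition certifies tw(G) ≤ 1. Any graph with an edge has treewidth ≥ 1, and G has the edge 0–1. Hence tw(G) = 1 exactly.

Treewidth 1.
Bags: B1 = {0, 1}  B2 = {1, 2}
Tree: B1–B2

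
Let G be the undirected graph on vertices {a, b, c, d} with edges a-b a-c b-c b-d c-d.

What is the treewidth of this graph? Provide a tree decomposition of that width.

The largest bag has 3 vertices, giving width 2; this decomposition certifies tw(G) ≤ 2. For the lower bound, the 3 vertices {b, c, d} are pairwise adjacent, and any tree decomposition puts a clique entirely inside one bag — forcing width ≥ 2. The upper and lower bounds meet at 2, so that is the treewidth.

Treewidth 2.
Bags: B1 = {a, b, c}  B2 = {b, c, d}
Tree: B1–B2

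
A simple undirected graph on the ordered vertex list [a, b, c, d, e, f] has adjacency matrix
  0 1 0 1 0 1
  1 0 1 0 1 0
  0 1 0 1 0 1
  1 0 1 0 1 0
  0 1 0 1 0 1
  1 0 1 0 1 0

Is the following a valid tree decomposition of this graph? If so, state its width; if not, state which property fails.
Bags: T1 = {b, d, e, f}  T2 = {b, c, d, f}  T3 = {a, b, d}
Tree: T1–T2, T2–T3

A tree decomposition must satisfy three properties: every vertex lies in some bag; for every edge, both endpoints lie together in some bag; and for every vertex, the bags containing it form a connected subtree. Here edge (f,a) lies in no bag, so the decomposition is invalid.

No — edge (f,a) lies in no bag.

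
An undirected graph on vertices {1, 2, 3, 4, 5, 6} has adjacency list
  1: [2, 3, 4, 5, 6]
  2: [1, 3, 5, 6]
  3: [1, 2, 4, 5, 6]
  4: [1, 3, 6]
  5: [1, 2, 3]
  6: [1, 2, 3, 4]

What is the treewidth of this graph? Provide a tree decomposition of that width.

Treewidth 3.
One optimal decomposition is:
Bags: B1 = {1, 2, 3, 6}  B2 = {1, 3, 4, 6}  B3 = {1, 2, 3, 5}
Tree: B1–B2, B1–B3

The largest bag has 4 vertices, giving width 3; this decomposition certifies tw(G) ≤ 3. On the other hand G contains the 4-clique {1, 2, 3, 5}. A clique must lie in a single bag of any decomposition, so no decomposition can have width below 3. The upper and lower bounds meet at 3, so that is the treewidth.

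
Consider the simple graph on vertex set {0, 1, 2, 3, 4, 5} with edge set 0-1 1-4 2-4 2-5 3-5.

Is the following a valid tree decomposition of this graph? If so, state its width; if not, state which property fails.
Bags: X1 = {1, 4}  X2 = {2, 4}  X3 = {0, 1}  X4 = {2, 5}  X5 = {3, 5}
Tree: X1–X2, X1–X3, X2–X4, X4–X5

Yes; width 1.

Checking the three conditions: (i) the bags cover all of {0, 1, 2, 3, 4, 5}; (ii) for each edge, some bag contains both endpoints; (iii) the bags containing any fixed vertex form a subtree. All hold, so the decomposition is valid with width 2 − 1 = 1.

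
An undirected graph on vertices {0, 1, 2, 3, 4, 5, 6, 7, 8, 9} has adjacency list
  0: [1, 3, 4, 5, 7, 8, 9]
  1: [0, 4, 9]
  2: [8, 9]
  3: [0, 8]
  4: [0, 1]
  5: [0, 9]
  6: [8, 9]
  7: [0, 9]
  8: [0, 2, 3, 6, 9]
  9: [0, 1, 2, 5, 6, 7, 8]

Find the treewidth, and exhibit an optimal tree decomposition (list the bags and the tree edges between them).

Every bag has size at most 3, so the width is 3 − 1 = 2 and tw(G) ≤ 2. On the other hand G contains the 3-clique {0, 8, 9}. A clique must lie in a single bag of any decomposition, so no decomposition can have width below 2. Hence tw(G) = 2 exactly.

Treewidth 2.
One such decomposition:
Bags: B1 = {0, 8, 9}  B2 = {2, 8, 9}  B3 = {0, 3, 8}  B4 = {6, 8, 9}  B5 = {0, 1, 9}  B6 = {0, 1, 4}  B7 = {0, 7, 9}  B8 = {0, 5, 9}
Tree: B1–B2, B1–B3, B2–B4, B1–B5, B5–B6, B1–B7, B5–B8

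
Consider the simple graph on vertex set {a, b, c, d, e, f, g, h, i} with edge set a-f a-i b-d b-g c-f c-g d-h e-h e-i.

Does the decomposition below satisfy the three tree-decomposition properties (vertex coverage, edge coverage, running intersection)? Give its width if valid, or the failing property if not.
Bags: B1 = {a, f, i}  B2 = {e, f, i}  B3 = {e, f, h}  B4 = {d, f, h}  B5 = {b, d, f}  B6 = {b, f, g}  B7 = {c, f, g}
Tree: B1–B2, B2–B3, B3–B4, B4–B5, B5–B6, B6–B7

Every vertex of G appears in some bag (union = {a, b, c, d, e, f, g, h, i}); every edge is covered by a bag; and for each vertex v the set of bags containing v is connected in the bag tree. The decomposition is therefore valid. The largest bag has 3 vertices, so the width is 2.

Yes; width 2.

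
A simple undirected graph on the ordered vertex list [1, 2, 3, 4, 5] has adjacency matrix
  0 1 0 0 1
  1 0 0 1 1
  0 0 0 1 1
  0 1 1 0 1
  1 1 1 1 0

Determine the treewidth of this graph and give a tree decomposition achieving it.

Treewidth 2.
Bags: B1 = {2, 4, 5}  B2 = {3, 4, 5}  B3 = {1, 2, 5}
Tree: B1–B2, B1–B3

Every bag has size at most 3, so the width is 3 − 1 = 2 and tw(G) ≤ 2. On the other hand G contains the 3-clique {1, 2, 5}. A clique must lie in a single bag of any decomposition, so no decomposition can have width below 2. Therefore the treewidth is 2.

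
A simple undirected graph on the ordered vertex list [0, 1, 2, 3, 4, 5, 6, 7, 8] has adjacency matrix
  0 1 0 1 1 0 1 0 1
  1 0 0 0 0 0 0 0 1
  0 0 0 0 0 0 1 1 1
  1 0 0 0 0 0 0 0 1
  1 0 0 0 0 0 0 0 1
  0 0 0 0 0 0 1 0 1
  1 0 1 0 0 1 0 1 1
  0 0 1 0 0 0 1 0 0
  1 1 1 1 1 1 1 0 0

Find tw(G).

2

A width-2 tree decomposition is:
Bags: B1 = {0, 1, 8}  B2 = {0, 6, 8}  B3 = {2, 6, 8}  B4 = {0, 4, 8}  B5 = {2, 6, 7}  B6 = {0, 3, 8}  B7 = {5, 6, 8}
Tree: B1–B2, B2–B3, B2–B4, B3–B5, B1–B6, B3–B7
The largest bag has 3 vertices, giving width 2; this decomposition certifies tw(G) ≤ 2. Conversely, {0, 1, 8} is a clique of size 3, and the vertices of any clique must share a bag in every tree decomposition; so some bag has ≥ 3 vertices and tw(G) ≥ 2. The upper and lower bounds meet at 2, so that is the treewidth.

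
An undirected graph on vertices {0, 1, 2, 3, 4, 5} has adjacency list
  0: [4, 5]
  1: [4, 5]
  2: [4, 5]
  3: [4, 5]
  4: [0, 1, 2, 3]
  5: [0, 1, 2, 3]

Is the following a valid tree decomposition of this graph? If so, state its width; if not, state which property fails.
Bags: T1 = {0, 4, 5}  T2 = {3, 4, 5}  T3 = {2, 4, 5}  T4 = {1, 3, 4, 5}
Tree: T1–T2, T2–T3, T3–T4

A tree decomposition must satisfy three properties: every vertex lies in some bag; for every edge, both endpoints lie together in some bag; and for every vertex, the bags containing it form a connected subtree. Here bags containing vertex 3 are not connected in the tree, so the decomposition is invalid.

No — bags containing vertex 3 are not connected in the tree.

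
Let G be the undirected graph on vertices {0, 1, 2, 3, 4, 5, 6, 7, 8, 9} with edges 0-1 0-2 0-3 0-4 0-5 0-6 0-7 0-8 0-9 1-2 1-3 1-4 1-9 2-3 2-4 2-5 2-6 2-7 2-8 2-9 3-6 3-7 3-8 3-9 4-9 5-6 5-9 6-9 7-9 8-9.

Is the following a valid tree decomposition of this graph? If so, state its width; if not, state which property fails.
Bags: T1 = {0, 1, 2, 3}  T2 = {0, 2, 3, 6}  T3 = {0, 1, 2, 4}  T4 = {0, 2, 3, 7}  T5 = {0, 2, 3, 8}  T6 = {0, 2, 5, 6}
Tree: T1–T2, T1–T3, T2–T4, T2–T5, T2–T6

No — vertex 9 appears in no bag.

A tree decomposition must satisfy three properties: every vertex lies in some bag; for every edge, both endpoints lie together in some bag; and for every vertex, the bags containing it form a connected subtree. Here vertex 9 appears in no bag, so the decomposition is invalid.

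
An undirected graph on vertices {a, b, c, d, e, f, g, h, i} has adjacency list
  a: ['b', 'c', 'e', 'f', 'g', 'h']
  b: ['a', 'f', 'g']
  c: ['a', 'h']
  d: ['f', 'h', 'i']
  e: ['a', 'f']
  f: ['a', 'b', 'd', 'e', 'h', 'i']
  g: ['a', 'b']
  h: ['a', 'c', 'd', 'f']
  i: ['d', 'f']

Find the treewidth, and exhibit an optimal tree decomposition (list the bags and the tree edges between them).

Every bag has size at most 3, so the width is 3 − 1 = 2 and tw(G) ≤ 2. On the other hand G contains the 3-clique {a, b, g}. A clique must lie in a single bag of any decomposition, so no decomposition can have width below 2. The upper and lower bounds meet at 2, so that is the treewidth.

Treewidth 2.
Bags: B1 = {d, f, h}  B2 = {a, f, h}  B3 = {a, c, h}  B4 = {a, e, f}  B5 = {a, b, f}  B6 = {a, b, g}  B7 = {d, f, i}
Tree: B1–B2, B2–B3, B2–B4, B4–B5, B5–B6, B1–B7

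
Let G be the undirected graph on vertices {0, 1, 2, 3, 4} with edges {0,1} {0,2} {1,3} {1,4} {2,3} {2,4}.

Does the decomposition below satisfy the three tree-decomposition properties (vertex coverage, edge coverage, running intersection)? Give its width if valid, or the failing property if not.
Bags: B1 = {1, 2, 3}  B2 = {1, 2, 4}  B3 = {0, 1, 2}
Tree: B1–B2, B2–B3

Every vertex of G appears in some bag (union = {0, 1, 2, 3, 4}); every edge is covered by a bag; and for each vertex v the set of bags containing v is connected in the bag tree. The decomposition is therefore valid. The largest bag has 3 vertices, so the width is 2.

Yes; width 2.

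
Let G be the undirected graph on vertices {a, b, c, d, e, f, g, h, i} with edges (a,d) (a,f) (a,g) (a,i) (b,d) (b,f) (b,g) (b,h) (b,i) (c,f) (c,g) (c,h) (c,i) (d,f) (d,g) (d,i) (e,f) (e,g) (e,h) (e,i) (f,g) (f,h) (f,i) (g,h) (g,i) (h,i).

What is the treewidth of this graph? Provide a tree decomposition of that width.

Each bag holds 5 vertices, so the decomposition has width 4, which upper-bounds the treewidth. On the other hand G contains the 5-clique {a, d, f, g, i}. A clique must lie in a single bag of any decomposition, so no decomposition can have width below 4. Therefore the treewidth is 4.

Treewidth 4.
One optimal decomposition is:
Bags: B1 = {b, f, g, h, i}  B2 = {e, f, g, h, i}  B3 = {b, d, f, g, i}  B4 = {a, d, f, g, i}  B5 = {c, f, g, h, i}
Tree: B1–B2, B1–B3, B3–B4, B1–B5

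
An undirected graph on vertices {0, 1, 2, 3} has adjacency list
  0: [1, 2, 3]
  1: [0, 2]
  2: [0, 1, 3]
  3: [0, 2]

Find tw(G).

A width-2 tree decomposition is:
Bags: B1 = {0, 1, 2}  B2 = {0, 2, 3}
Tree: B1–B2
Each bag holds 3 vertices, so the decomposition has width 2, which upper-bounds the treewidth. Conversely, {0, 1, 2} is a clique of size 3, and the vertices of any clique must share a bag in every tree decomposition; so some bag has ≥ 3 vertices and tw(G) ≥ 2. Hence tw(G) = 2 exactly.

2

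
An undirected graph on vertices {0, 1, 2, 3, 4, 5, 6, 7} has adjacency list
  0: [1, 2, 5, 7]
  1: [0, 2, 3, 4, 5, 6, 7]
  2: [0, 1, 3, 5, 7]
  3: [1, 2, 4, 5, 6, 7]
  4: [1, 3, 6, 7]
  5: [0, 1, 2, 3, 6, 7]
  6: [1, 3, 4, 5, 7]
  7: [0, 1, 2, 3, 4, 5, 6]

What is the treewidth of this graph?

4

A width-4 tree decomposition is:
Bags: B1 = {1, 3, 5, 6, 7}  B2 = {1, 3, 4, 6, 7}  B3 = {1, 2, 3, 5, 7}  B4 = {0, 1, 2, 5, 7}
Tree: B1–B2, B1–B3, B3–B4
Each bag holds 5 vertices, so the decomposition has width 4, which upper-bounds the treewidth. For the lower bound, the 5 vertices {0, 1, 2, 5, 7} are pairwise adjacent, and any tree decomposition puts a clique entirely inside one bag — forcing width ≥ 4. Hence tw(G) = 4 exactly.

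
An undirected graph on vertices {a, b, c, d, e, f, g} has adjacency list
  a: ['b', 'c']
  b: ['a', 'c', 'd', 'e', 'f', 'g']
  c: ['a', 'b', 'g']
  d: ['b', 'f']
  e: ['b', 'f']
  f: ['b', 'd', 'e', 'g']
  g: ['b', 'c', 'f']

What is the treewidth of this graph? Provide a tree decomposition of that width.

The largest bag has 3 vertices, giving width 2; this decomposition certifies tw(G) ≤ 2. On the other hand G contains the 3-clique {a, b, c}. A clique must lie in a single bag of any decomposition, so no decomposition can have width below 2. Combining the bounds, tw(G) = 2.

Treewidth 2.
One such decomposition:
Bags: B1 = {b, c, g}  B2 = {a, b, c}  B3 = {b, f, g}  B4 = {b, e, f}  B5 = {b, d, f}
Tree: B1–B2, B1–B3, B3–B4, B4–B5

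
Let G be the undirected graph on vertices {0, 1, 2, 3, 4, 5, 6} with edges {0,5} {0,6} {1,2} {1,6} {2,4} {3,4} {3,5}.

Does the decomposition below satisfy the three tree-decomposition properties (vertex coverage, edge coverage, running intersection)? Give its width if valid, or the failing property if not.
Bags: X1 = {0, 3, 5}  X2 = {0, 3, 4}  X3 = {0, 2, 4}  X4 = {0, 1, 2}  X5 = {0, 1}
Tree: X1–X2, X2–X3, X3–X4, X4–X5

A tree decomposition must satisfy three properties: every vertex lies in some bag; for every edge, both endpoints lie together in some bag; and for every vertex, the bags containing it form a connected subtree. Here vertex 6 appears in no bag, so the decomposition is invalid.

No — vertex 6 appears in no bag.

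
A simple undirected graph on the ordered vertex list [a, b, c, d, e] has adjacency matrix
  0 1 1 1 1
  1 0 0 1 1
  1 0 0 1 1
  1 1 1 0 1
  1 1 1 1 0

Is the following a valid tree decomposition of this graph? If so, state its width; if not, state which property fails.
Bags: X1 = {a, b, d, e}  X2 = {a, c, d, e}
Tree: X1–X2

Every vertex of G appears in some bag (union = {a, b, c, d, e}); every edge is covered by a bag; and for each vertex v the set of bags containing v is connected in the bag tree. The decomposition is therefore valid. The largest bag has 4 vertices, so the width is 3.

Yes; width 3.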